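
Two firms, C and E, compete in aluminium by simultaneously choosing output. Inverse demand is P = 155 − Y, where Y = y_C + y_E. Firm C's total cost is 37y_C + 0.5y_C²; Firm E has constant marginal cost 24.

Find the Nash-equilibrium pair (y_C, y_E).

Firm C's profit: π = y_C(155 − (y_C + y_E)) − 37y_C − 0.5y_C².
∂π/∂y_C = 118 − 3y_C − y_E = 0, so y_C = 118/3 − (1/3)y_E.
For E: ∂π/∂y_E = 131 − 2y_E − y_C = 0 ⇒ y_E = 65.5 − 0.5y_C.
Substituting the second reaction function into the first: y_C = 118/3 − (1/3)(65.5 − 0.5y_C), which gives (5/6)y_C = 17.5 ⇒ y_C = 21.
Then y_E = 65.5 − 0.5·21 = 55.

21, 55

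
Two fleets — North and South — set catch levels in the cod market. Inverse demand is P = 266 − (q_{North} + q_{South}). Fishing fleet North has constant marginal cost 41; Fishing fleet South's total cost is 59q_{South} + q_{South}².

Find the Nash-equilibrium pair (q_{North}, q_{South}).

99, 27

Fishing fleet North's profit: π = q_{North}(266 − (q_{North} + q_{South})) − 41q_{North}.
∂π/∂q_{North} = 225 − 2q_{North} − q_{South} = 0, so q_{North} = 112.5 − 0.5q_{South}.
For South: ∂π/∂q_{South} = 207 − 4q_{South} − q_{North} = 0 ⇒ q_{South} = 51.75 − 0.25q_{North}.
Substituting the second reaction function into the first: q_{North} = 112.5 − 0.5(51.75 − 0.25q_{North}), which gives 0.875q_{North} = 86.625 ⇒ q_{North} = 99.
Then q_{South} = 51.75 − 0.25·99 = 27.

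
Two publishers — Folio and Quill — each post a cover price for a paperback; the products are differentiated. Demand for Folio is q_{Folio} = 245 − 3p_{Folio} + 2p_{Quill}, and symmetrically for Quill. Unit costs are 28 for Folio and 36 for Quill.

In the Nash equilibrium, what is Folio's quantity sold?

167.25

Folio's profit: π = (p_{Folio} − 28)(245 − 3p_{Folio} + 2p_{Quill}).
∂π/∂p_{Folio} = 329 − 6p_{Folio} + 2p_{Quill} = 0 ⇒ p_{Folio} = 329/6 + (1/3)p_{Quill}.
Similarly p_{Quill} = 353/6 + (1/3)p_{Folio}.
Substituting the second reaction function into the first: p_{Folio} = 329/6 + (1/3)(353/6 + (1/3)p_{Folio}), which gives (8/9)p_{Folio} = 670/9 ⇒ p_{Folio} = 83.75.
Then p_{Quill} = 353/6 + (1/3)·83.75 = 86.75.
q_{Folio} = 245 − 3·83.75 + 2·86.75 = 167.25.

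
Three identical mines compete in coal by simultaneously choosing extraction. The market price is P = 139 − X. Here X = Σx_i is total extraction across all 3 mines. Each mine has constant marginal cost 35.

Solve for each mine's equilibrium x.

26

A representative mine's profit is π_i = x_i(139 − X) − 35x_i, with X = x_i + Σ_{j≠i} x_j.
First-order condition: 104 − 2x_i − Σ_{j≠i} x_j = 0.
Imposing symmetry (x_j = x for all j) turns Σ_{j≠i} x_j into 2x, so 104 = 4x and x = 26.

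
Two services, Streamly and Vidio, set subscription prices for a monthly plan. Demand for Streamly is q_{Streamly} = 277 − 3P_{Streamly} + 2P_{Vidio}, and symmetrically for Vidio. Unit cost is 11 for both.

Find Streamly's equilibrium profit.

13266.75

Streamly's profit: π = (P_{Streamly} − 11)(277 − 3P_{Streamly} + 2P_{Vidio}).
∂π/∂P_{Streamly} = 310 − 6P_{Streamly} + 2P_{Vidio} = 0 ⇒ P_{Streamly} = 155/3 + (1/3)P_{Vidio}.
Setting P_{Streamly} = P_{Vidio} in the reaction function: P_{Streamly} = 155/3 + (1/3)P_{Streamly}, so P_{Streamly} = (155/3) / (2/3) = 77.5.
q_{Streamly} = 277 − 3·77.5 + 2·77.5 = 199.5.
Profit = (77.5 − 11)·199.5 = 13266.75.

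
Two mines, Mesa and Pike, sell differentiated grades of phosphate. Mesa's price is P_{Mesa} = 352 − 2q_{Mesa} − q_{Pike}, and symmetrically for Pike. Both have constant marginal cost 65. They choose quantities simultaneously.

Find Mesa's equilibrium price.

179.8

Mine Mesa's profit: π = q_{Mesa}(352 − 2q_{Mesa} − q_{Pike}) − 65q_{Mesa}.
∂π/∂q_{Mesa} = 287 − 4q_{Mesa} − q_{Pike} = 0 ⇒ q_{Mesa} = 71.75 − 0.25q_{Pike}.
By symmetry q_{Pike} = q_{Mesa}; substituting into the reaction function, 1.25q_{Mesa} = 71.75 and q_{Mesa} = 57.4.
P_{Mesa} = 352 − 2·57.4 − 57.4 = 179.8.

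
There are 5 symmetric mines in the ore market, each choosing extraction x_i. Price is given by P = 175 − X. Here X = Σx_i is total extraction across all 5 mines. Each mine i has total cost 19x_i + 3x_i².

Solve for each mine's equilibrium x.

A representative mine's profit is π_i = x_i(175 − X) − 19x_i − 3x_i², with X = x_i + Σ_{j≠i} x_j.
First-order condition: 156 − 8x_i − Σ_{j≠i} x_j = 0.
In a symmetric equilibrium every mine chooses the same x, so Σ_{j≠i} x_j = 4x. The condition becomes 156 − 12x = 0, giving x = 156/12 = 13.

13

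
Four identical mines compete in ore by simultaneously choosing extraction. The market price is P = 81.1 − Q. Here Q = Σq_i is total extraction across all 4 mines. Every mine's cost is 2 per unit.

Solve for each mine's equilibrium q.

A representative mine's profit is π_i = q_i(81.1 − Q) − 2q_i, with Q = q_i + Σ_{j≠i} q_j.
First-order condition: 79.1 − 2q_i − Σ_{j≠i} q_j = 0.
With identical mines, set every q_j = q: then 79.1 − 2q − 3q = 0, i.e. q = 79.1/5 = 15.82.

15.82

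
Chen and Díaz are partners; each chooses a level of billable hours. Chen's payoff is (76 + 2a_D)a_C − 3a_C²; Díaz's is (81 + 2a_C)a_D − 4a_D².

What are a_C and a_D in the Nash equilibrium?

17.5, 14.5

Expanding Chen's payoff: 76a_C + 2a_Da_C − 3a_C².
∂π/∂a_C = 76 + 2a_D − 6a_C = 0, so a_C = 38/3 + (1/3)a_D.
Likewise for Díaz: a_D = 10.125 + 0.25a_C.
Substituting the second reaction function into the first: a_C = 38/3 + (1/3)(10.125 + 0.25a_C), which gives (11/12)a_C = 385/24 ⇒ a_C = 17.5.
Then a_D = 10.125 + 0.25·17.5 = 14.5.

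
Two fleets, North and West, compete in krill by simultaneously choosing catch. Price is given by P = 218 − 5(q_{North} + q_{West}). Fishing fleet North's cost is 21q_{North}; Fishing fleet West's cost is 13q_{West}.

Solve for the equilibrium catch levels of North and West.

Fishing fleet North's profit: π = q_{North}(218 − 5(q_{North} + q_{West})) − 21q_{North}.
∂π/∂q_{North} = 197 − 10q_{North} − 5q_{West} = 0, so q_{North} = 19.7 − 0.5q_{West}.
By the same steps for West: q_{West} = 20.5 − 0.5q_{North}.
Solving the two reaction functions simultaneously: (1 − (−0.5)(−0.5))q_{North} = 19.7 − 0.5·20.5, so 0.75q_{North} = 9.45 and q_{North} = 12.6.
Then q_{West} = 20.5 − 0.5·12.6 = 14.2.

12.6, 14.2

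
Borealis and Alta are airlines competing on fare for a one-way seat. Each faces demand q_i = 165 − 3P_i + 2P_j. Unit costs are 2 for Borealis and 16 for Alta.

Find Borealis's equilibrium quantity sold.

130.125

Borealis's profit: π = (P_{Borealis} − 2)(165 − 3P_{Borealis} + 2P_{Alta}).
∂π/∂P_{Borealis} = 171 − 6P_{Borealis} + 2P_{Alta} = 0 ⇒ P_{Borealis} = 28.5 + (1/3)P_{Alta}.
Similarly P_{Alta} = 35.5 + (1/3)P_{Borealis}.
Substituting the second reaction function into the first: P_{Borealis} = 28.5 + (1/3)(35.5 + (1/3)P_{Borealis}), which gives (8/9)P_{Borealis} = 121/3 ⇒ P_{Borealis} = 45.375.
Then P_{Alta} = 35.5 + (1/3)·45.375 = 50.625.
q_{Borealis} = 165 − 3·45.375 + 2·50.625 = 130.125.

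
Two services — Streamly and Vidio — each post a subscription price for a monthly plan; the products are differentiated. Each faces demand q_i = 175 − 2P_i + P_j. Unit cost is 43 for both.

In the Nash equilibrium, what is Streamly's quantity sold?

88

Streamly's profit: π = (P_{Streamly} − 43)(175 − 2P_{Streamly} + P_{Vidio}).
∂π/∂P_{Streamly} = 261 − 4P_{Streamly} + P_{Vidio} = 0 ⇒ P_{Streamly} = 65.25 + 0.25P_{Vidio}.
Setting P_{Streamly} = P_{Vidio} in the reaction function: P_{Streamly} = 65.25 + 0.25P_{Streamly}, so P_{Streamly} = 65.25 / 0.75 = 87.
q_{Streamly} = 175 − 2·87 + 87 = 88.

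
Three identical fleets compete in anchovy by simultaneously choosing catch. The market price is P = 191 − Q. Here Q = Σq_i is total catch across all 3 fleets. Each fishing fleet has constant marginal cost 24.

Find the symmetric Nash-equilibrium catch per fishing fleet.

A representative fishing fleet's profit is π_i = q_i(191 − Q) − 24q_i, with Q = q_i + Σ_{j≠i} q_j.
First-order condition: 167 − 2q_i − Σ_{j≠i} q_j = 0.
In a symmetric equilibrium every fishing fleet chooses the same q, so Σ_{j≠i} q_j = 2q. The condition becomes 167 − 4q = 0, giving q = 167/4 = 41.75.

41.75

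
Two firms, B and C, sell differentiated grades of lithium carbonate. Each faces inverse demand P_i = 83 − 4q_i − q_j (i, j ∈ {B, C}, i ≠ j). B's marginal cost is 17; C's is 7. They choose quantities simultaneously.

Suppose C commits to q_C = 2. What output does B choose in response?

8

Firm B's profit: π = q_B(83 − 4q_B − q_C) − 17q_B.
∂π/∂q_B = 66 − 8q_B − q_C = 0 ⇒ q_B = 8.25 − 0.125q_C.
At q_C = 2: q_B = 8.25 − 0.125·2 = 8.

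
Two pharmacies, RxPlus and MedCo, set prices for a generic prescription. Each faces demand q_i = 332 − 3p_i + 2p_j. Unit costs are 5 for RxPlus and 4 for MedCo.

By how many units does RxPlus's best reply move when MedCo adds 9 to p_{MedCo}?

RxPlus's profit: π = (p_{RxPlus} − 5)(332 − 3p_{RxPlus} + 2p_{MedCo}).
∂π/∂p_{RxPlus} = 347 − 6p_{RxPlus} + 2p_{MedCo} = 0 ⇒ p_{RxPlus} = 347/6 + (1/3)p_{MedCo}.
The reaction-function slope is 1/3, so a 9-unit rise in p_{MedCo} moves p_{RxPlus} by 1/3 × 9 = 3. RxPlus's best response rises — the actions are strategic complements.

3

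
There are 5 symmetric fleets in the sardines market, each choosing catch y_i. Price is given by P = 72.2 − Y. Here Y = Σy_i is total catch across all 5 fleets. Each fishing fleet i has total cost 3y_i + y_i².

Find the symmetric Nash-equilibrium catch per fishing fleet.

8.65

A representative fishing fleet's profit is π_i = y_i(72.2 − Y) − 3y_i − y_i², with Y = y_i + Σ_{j≠i} y_j.
First-order condition: 69.2 − 4y_i − Σ_{j≠i} y_j = 0.
Imposing symmetry (y_j = y for all j) turns Σ_{j≠i} y_j into 4y, so 69.2 = 8y and y = 8.65.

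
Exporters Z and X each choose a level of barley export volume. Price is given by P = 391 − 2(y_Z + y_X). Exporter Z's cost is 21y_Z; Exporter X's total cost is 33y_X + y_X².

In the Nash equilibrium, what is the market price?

171.4

Exporter Z's profit: π = y_Z(391 − 2(y_Z + y_X)) − 21y_Z.
∂π/∂y_Z = 370 − 4y_Z − 2y_X = 0, so y_Z = 92.5 − 0.5y_X.
For X: ∂π/∂y_X = 358 − 6y_X − 2y_Z = 0 ⇒ y_X = 179/3 − (1/3)y_Z.
Substituting the second reaction function into the first: y_Z = 92.5 − 0.5(179/3 − (1/3)y_Z), which gives (5/6)y_Z = 188/3 ⇒ y_Z = 75.2.
Then y_X = 179/3 − (1/3)·75.2 = 34.6.
Equilibrium price: P = 391 − 2·109.8 = 171.4.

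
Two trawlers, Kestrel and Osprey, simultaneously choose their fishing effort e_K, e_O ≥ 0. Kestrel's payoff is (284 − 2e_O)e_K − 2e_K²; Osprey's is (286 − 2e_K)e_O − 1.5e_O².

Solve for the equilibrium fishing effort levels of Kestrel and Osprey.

Expanding Kestrel's payoff: 284e_K − 2e_Oe_K − 2e_K².
∂π/∂e_K = 284 − 2e_O − 4e_K = 0, so e_K = 71 − 0.5e_O.
Likewise for Osprey: e_O = 286/3 − (2/3)e_K.
Solving the two reaction functions simultaneously: (1 − (−0.5)(−2/3))e_K = 71 − 0.5·(286/3), so (2/3)e_K = 70/3 and e_K = 35.
Then e_O = 286/3 − (2/3)·35 = 72.

35, 72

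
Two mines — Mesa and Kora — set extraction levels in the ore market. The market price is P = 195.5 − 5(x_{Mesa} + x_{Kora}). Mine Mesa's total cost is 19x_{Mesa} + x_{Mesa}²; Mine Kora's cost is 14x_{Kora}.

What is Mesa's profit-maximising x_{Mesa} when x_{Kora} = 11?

Mine Mesa's profit: π = x_{Mesa}(195.5 − 5(x_{Mesa} + x_{Kora})) − 19x_{Mesa} − x_{Mesa}².
∂π/∂x_{Mesa} = 176.5 − 12x_{Mesa} − 5x_{Kora} = 0, so x_{Mesa} = 353/24 − (5/12)x_{Kora}.
At x_{Kora} = 11: x_{Mesa} = 353/24 − (5/12)·11 = 10.125.

10.125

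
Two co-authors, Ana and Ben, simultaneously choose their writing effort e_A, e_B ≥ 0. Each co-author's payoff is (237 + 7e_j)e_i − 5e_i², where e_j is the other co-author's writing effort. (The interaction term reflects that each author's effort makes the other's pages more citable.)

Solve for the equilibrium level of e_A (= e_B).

Ana's payoff is (237 + 7e_B)e_A − 5e_A².
∂π/∂e_A = 237 + 7e_B − 10e_A = 0, so e_A = 23.7 + 0.7e_B.
The game is symmetric, so in equilibrium e_B = e_A: the reaction function gives 0.3e_A = 23.7, hence e_A = 79.

79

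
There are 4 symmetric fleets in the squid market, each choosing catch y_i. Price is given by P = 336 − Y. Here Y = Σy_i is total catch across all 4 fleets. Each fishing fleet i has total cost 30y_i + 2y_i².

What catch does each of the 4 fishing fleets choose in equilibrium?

34

A representative fishing fleet's profit is π_i = y_i(336 − Y) − 30y_i − 2y_i², with Y = y_i + Σ_{j≠i} y_j.
First-order condition: 306 − 6y_i − Σ_{j≠i} y_j = 0.
With identical fishing fleets, set every y_j = y: then 306 − 6y − 3y = 0, i.e. y = 306/9 = 34.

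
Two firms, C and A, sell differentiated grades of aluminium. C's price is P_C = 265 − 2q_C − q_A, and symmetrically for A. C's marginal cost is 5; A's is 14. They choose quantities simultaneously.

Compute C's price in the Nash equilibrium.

110.2

Firm C's profit: π = q_C(265 − 2q_C − q_A) − 5q_C.
∂π/∂q_C = 260 − 4q_C − q_A = 0 ⇒ q_C = 65 − 0.25q_A.
Similarly q_A = 62.75 − 0.25q_C.
Plugging q_A into C's best response: q_C = 65 − 0.25(62.75 − 0.25q_C) ⇒ 0.9375q_C = 49.3125, so q_C = 52.6.
Then q_A = 62.75 − 0.25·52.6 = 49.6.
P_C = 265 − 2·52.6 − 49.6 = 110.2.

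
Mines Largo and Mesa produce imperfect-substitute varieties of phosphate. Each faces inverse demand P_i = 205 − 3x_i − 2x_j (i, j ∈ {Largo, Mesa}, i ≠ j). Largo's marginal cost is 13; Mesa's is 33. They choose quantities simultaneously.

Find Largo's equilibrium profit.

1912.6875

Mine Largo's profit: π = x_{Largo}(205 − 3x_{Largo} − 2x_{Mesa}) − 13x_{Largo}.
∂π/∂x_{Largo} = 192 − 6x_{Largo} − 2x_{Mesa} = 0 ⇒ x_{Largo} = 32 − (1/3)x_{Mesa}.
Similarly x_{Mesa} = 86/3 − (1/3)x_{Largo}.
Solving the two reaction functions simultaneously: (1 − (−1/3)(−1/3))x_{Largo} = 32 − (1/3)·(86/3), so (8/9)x_{Largo} = 202/9 and x_{Largo} = 25.25.
Then x_{Mesa} = 86/3 − (1/3)·25.25 = 20.25.
P_{Largo} = 205 − 3·25.25 − 2·20.25 = 88.75.
Profit = (88.75 − 13)·25.25 = 1912.6875.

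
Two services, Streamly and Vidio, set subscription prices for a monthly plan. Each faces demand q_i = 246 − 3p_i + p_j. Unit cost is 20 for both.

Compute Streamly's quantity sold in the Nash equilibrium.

123.6

Streamly's profit: π = (p_{Streamly} − 20)(246 − 3p_{Streamly} + p_{Vidio}).
∂π/∂p_{Streamly} = 306 − 6p_{Streamly} + p_{Vidio} = 0 ⇒ p_{Streamly} = 51 + (1/6)p_{Vidio}.
The game is symmetric, so in equilibrium p_{Vidio} = p_{Streamly}: the reaction function gives (5/6)p_{Streamly} = 51, hence p_{Streamly} = 61.2.
q_{Streamly} = 246 − 3·61.2 + 61.2 = 123.6.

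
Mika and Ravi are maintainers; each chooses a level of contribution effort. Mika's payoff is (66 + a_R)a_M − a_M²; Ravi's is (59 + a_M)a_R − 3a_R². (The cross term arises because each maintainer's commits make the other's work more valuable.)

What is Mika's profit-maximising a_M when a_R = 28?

Expanding Mika's payoff: 66a_M + a_Ra_M − a_M².
∂π/∂a_M = 66 + a_R − 2a_M = 0, so a_M = 33 + 0.5a_R.
At a_R = 28: a_M = 33 + 0.5·28 = 47.

47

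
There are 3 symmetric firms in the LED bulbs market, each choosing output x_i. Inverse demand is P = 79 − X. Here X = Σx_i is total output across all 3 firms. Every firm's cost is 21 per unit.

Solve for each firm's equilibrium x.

14.5

A representative firm's profit is π_i = x_i(79 − X) − 21x_i, with X = x_i + Σ_{j≠i} x_j.
First-order condition: 58 − 2x_i − Σ_{j≠i} x_j = 0.
With identical firms, set every x_j = x: then 58 − 2x − 2x = 0, i.e. x = 58/4 = 14.5.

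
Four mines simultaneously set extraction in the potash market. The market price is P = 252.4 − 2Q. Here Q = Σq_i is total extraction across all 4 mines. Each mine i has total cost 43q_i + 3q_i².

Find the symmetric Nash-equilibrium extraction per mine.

13.0875

A representative mine's profit is π_i = q_i(252.4 − 2Q) − 43q_i − 3q_i², with Q = q_i + Σ_{j≠i} q_j.
First-order condition: 209.4 − 10q_i − 2Σ_{j≠i} q_j = 0.
With identical mines, set every q_j = q: then 209.4 − 10q − 6q = 0, i.e. q = 209.4/16 = 13.0875.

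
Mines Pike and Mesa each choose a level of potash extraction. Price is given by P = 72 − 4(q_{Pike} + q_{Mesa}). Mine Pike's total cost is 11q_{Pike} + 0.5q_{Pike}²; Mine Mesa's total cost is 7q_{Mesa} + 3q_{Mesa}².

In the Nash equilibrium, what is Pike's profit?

131.22

Mine Pike's profit: π = q_{Pike}(72 − 4(q_{Pike} + q_{Mesa})) − 11q_{Pike} − 0.5q_{Pike}².
∂π/∂q_{Pike} = 61 − 9q_{Pike} − 4q_{Mesa} = 0, so q_{Pike} = 61/9 − (4/9)q_{Mesa}.
For Mesa: ∂π/∂q_{Mesa} = 65 − 14q_{Mesa} − 4q_{Pike} = 0 ⇒ q_{Mesa} = 65/14 − (2/7)q_{Pike}.
Plugging q_{Mesa} into Pike's best response: q_{Pike} = 61/9 − (4/9)(65/14 − (2/7)q_{Pike}) ⇒ (55/63)q_{Pike} = 33/7, so q_{Pike} = 5.4.
Then q_{Mesa} = 65/14 − (2/7)·5.4 = 3.1.
Price P = 72 − 4·8.5 = 38.
Pike's profit: (38 − 11)·5.4 − 0.5(5.4)² = 131.22.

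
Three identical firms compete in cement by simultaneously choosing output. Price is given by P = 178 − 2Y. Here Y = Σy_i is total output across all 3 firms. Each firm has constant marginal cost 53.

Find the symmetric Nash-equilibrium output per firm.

15.625

A representative firm's profit is π_i = y_i(178 − 2Y) − 53y_i, with Y = y_i + Σ_{j≠i} y_j.
First-order condition: 125 − 4y_i − 2Σ_{j≠i} y_j = 0.
Imposing symmetry (y_j = y for all j) turns Σ_{j≠i} y_j into 2y, so 125 = 8y and y = 15.625.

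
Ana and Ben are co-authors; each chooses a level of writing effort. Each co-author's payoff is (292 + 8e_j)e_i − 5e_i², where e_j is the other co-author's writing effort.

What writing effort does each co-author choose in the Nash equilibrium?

Ana's payoff is (292 + 8e_B)e_A − 5e_A².
∂π/∂e_A = 292 + 8e_B − 10e_A = 0, so e_A = 29.2 + 0.8e_B.
Setting e_A = e_B in the reaction function: e_A = 29.2 + 0.8e_A, so e_A = 29.2 / 0.2 = 146.

146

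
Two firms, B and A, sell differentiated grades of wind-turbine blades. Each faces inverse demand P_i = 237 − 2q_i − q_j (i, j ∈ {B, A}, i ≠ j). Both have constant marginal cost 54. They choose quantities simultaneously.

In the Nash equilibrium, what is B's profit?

Firm B's profit: π = q_B(237 − 2q_B − q_A) − 54q_B.
∂π/∂q_B = 183 − 4q_B − q_A = 0 ⇒ q_B = 45.75 − 0.25q_A.
Setting q_B = q_A in the reaction function: q_B = 45.75 − 0.25q_B, so q_B = 45.75 / 1.25 = 36.6.
P_B = 237 − 2·36.6 − 36.6 = 127.2.
Profit = (127.2 − 54)·36.6 = 2679.12.

2679.12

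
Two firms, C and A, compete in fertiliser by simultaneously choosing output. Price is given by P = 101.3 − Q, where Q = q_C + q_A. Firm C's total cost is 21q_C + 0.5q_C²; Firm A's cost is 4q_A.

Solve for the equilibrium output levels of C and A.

Firm C's profit: π = q_C(101.3 − (q_C + q_A)) − 21q_C − 0.5q_C².
∂π/∂q_C = 80.3 − 3q_C − q_A = 0, so q_C = 803/30 − (1/3)q_A.
For A: ∂π/∂q_A = 97.3 − 2q_A − q_C = 0 ⇒ q_A = 48.65 − 0.5q_C.
Plugging q_A into C's best response: q_C = 803/30 − (1/3)(48.65 − 0.5q_C) ⇒ (5/6)q_C = 10.55, so q_C = 12.66.
Then q_A = 48.65 − 0.5·12.66 = 42.32.

12.66, 42.32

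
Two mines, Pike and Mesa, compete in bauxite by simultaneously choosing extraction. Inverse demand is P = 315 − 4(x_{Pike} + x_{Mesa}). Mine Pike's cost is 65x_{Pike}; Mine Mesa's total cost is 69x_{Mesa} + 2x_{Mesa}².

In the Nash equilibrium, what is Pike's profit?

Mine Pike's profit: π = x_{Pike}(315 − 4(x_{Pike} + x_{Mesa})) − 65x_{Pike}.
∂π/∂x_{Pike} = 250 − 8x_{Pike} − 4x_{Mesa} = 0, so x_{Pike} = 31.25 − 0.5x_{Mesa}.
For Mesa: ∂π/∂x_{Mesa} = 246 − 12x_{Mesa} − 4x_{Pike} = 0 ⇒ x_{Mesa} = 20.5 − (1/3)x_{Pike}.
Substituting the second reaction function into the first: x_{Pike} = 31.25 − 0.5(20.5 − (1/3)x_{Pike}), which gives (5/6)x_{Pike} = 21 ⇒ x_{Pike} = 25.2.
Then x_{Mesa} = 20.5 − (1/3)·25.2 = 12.1.
Price P = 315 − 4·37.3 = 165.8.
Pike's profit: (165.8 − 65)·25.2 = 2540.16.

2540.16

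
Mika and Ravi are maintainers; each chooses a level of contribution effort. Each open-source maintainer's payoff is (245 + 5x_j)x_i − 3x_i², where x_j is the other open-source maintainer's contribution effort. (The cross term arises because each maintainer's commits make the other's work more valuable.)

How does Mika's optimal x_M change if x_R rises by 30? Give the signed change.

Mika's payoff is (245 + 5x_R)x_M − 3x_M².
∂π/∂x_M = 245 + 5x_R − 6x_M = 0, so x_M = 245/6 + (5/6)x_R.
The reaction-function slope is 5/6, so a 30-unit rise in x_R moves x_M by 5/6 × 30 = 25. Mika's best response rises — the actions are strategic complements.

25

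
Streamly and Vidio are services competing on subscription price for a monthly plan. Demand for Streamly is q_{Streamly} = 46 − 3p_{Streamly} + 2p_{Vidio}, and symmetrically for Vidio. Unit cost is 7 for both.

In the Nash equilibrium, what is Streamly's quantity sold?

29.25

Streamly's profit: π = (p_{Streamly} − 7)(46 − 3p_{Streamly} + 2p_{Vidio}).
∂π/∂p_{Streamly} = 67 − 6p_{Streamly} + 2p_{Vidio} = 0 ⇒ p_{Streamly} = 67/6 + (1/3)p_{Vidio}.
The game is symmetric, so in equilibrium p_{Vidio} = p_{Streamly}: the reaction function gives (2/3)p_{Streamly} = 67/6, hence p_{Streamly} = 16.75.
q_{Streamly} = 46 − 3·16.75 + 2·16.75 = 29.25.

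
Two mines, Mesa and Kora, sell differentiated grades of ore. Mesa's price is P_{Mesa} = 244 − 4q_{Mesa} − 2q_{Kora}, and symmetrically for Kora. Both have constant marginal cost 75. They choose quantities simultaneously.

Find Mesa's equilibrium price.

Mine Mesa's profit: π = q_{Mesa}(244 − 4q_{Mesa} − 2q_{Kora}) − 75q_{Mesa}.
∂π/∂q_{Mesa} = 169 − 8q_{Mesa} − 2q_{Kora} = 0 ⇒ q_{Mesa} = 21.125 − 0.25q_{Kora}.
Setting q_{Mesa} = q_{Kora} in the reaction function: q_{Mesa} = 21.125 − 0.25q_{Mesa}, so q_{Mesa} = 21.125 / 1.25 = 16.9.
P_{Mesa} = 244 − 4·16.9 − 2·16.9 = 142.6.

142.6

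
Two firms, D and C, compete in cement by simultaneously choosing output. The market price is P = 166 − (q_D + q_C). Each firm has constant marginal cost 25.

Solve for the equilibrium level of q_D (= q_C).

47

Firm D's profit: π = q_D(166 − (q_D + q_C)) − 25q_D.
∂π/∂q_D = 141 − 2q_D − q_C = 0, so q_D = 70.5 − 0.5q_C.
Setting q_D = q_C in the reaction function: q_D = 70.5 − 0.5q_D, so q_D = 70.5 / 1.5 = 47.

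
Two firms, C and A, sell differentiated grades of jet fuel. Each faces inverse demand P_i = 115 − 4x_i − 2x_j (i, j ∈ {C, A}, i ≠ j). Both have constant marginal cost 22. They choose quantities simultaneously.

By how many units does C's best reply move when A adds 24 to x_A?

Firm C's profit: π = x_C(115 − 4x_C − 2x_A) − 22x_C.
∂π/∂x_C = 93 − 8x_C − 2x_A = 0 ⇒ x_C = 11.625 − 0.25x_A.
The reaction-function slope is −0.25, so a 24-unit rise in x_A moves x_C by −0.25 × 24 = −6. C's best response falls — the actions are strategic substitutes.

-6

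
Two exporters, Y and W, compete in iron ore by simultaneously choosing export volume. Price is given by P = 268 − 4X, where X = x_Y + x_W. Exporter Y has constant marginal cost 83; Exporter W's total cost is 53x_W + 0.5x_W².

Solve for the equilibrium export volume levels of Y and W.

Exporter Y's profit: π = x_Y(268 − 4(x_Y + x_W)) − 83x_Y.
∂π/∂x_Y = 185 − 8x_Y − 4x_W = 0, so x_Y = 23.125 − 0.5x_W.
For W: ∂π/∂x_W = 215 − 9x_W − 4x_Y = 0 ⇒ x_W = 215/9 − (4/9)x_Y.
Plugging x_W into Y's best response: x_Y = 23.125 − 0.5(215/9 − (4/9)x_Y) ⇒ (7/9)x_Y = 805/72, so x_Y = 14.375.
Then x_W = 215/9 − (4/9)·14.375 = 17.5.

14.375, 17.5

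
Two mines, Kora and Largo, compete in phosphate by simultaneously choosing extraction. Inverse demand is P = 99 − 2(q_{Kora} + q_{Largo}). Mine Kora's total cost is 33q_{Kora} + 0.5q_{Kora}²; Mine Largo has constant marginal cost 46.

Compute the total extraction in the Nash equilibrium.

18.1875

Mine Kora's profit: π = q_{Kora}(99 − 2(q_{Kora} + q_{Largo})) − 33q_{Kora} − 0.5q_{Kora}².
∂π/∂q_{Kora} = 66 − 5q_{Kora} − 2q_{Largo} = 0, so q_{Kora} = 13.2 − 0.4q_{Largo}.
For Largo: ∂π/∂q_{Largo} = 53 − 4q_{Largo} − 2q_{Kora} = 0 ⇒ q_{Largo} = 13.25 − 0.5q_{Kora}.
Substituting the second reaction function into the first: q_{Kora} = 13.2 − 0.4(13.25 − 0.5q_{Kora}), which gives 0.8q_{Kora} = 7.9 ⇒ q_{Kora} = 9.875.
Then q_{Largo} = 13.25 − 0.5·9.875 = 8.3125.
Total extraction: 9.875 + 8.3125 = 18.1875.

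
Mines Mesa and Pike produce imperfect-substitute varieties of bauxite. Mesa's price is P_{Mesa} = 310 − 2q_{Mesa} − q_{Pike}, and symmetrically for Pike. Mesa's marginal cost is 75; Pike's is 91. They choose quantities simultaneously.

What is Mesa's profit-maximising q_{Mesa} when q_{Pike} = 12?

Mine Mesa's profit: π = q_{Mesa}(310 − 2q_{Mesa} − q_{Pike}) − 75q_{Mesa}.
∂π/∂q_{Mesa} = 235 − 4q_{Mesa} − q_{Pike} = 0 ⇒ q_{Mesa} = 58.75 − 0.25q_{Pike}.
At q_{Pike} = 12: q_{Mesa} = 58.75 − 0.25·12 = 55.75.

55.75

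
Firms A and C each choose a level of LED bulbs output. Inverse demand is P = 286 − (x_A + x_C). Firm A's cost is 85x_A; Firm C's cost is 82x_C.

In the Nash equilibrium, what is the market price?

151

Firm A's profit: π = x_A(286 − (x_A + x_C)) − 85x_A.
∂π/∂x_A = 201 − 2x_A − x_C = 0, so x_A = 100.5 − 0.5x_C.
By the same steps for C: x_C = 102 − 0.5x_A.
Plugging x_C into A's best response: x_A = 100.5 − 0.5(102 − 0.5x_A) ⇒ 0.75x_A = 49.5, so x_A = 66.
Then x_C = 102 − 0.5·66 = 69.
Equilibrium price: P = 286 − 135 = 151.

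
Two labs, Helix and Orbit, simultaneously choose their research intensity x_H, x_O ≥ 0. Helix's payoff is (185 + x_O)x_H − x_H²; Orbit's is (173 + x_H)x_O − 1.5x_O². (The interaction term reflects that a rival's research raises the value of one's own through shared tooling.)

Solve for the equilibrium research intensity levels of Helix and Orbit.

Expanding Helix's payoff: 185x_H + x_Ox_H − x_H².
∂π/∂x_H = 185 + x_O − 2x_H = 0, so x_H = 92.5 + 0.5x_O.
Likewise for Orbit: x_O = 173/3 + (1/3)x_H.
Solving the two reaction functions simultaneously: (1 − (0.5)(1/3))x_H = 92.5 + 0.5·(173/3), so (5/6)x_H = 364/3 and x_H = 145.6.
Then x_O = 173/3 + (1/3)·145.6 = 106.2.

145.6, 106.2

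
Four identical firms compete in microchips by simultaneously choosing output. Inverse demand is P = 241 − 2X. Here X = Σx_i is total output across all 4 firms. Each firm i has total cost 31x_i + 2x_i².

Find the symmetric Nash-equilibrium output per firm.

A representative firm's profit is π_i = x_i(241 − 2X) − 31x_i − 2x_i², with X = x_i + Σ_{j≠i} x_j.
First-order condition: 210 − 8x_i − 2Σ_{j≠i} x_j = 0.
With identical firms, set every x_j = x: then 210 − 8x − 6x = 0, i.e. x = 210/14 = 15.

15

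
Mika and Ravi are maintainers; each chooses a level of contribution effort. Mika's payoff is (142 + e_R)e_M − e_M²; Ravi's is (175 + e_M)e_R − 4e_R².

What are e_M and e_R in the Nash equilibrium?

Expanding Mika's payoff: 142e_M + e_Re_M − e_M².
∂π/∂e_M = 142 + e_R − 2e_M = 0, so e_M = 71 + 0.5e_R.
Likewise for Ravi: e_R = 21.875 + 0.125e_M.
Plugging e_R into Mika's best response: e_M = 71 + 0.5(21.875 + 0.125e_M) ⇒ 0.9375e_M = 81.9375, so e_M = 87.4.
Then e_R = 21.875 + 0.125·87.4 = 32.8.

87.4, 32.8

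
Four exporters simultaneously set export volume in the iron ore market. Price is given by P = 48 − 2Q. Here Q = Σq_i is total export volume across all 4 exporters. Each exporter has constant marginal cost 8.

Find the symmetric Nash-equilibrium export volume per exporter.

A representative exporter's profit is π_i = q_i(48 − 2Q) − 8q_i, with Q = q_i + Σ_{j≠i} q_j.
First-order condition: 40 − 4q_i − 2Σ_{j≠i} q_j = 0.
Imposing symmetry (q_j = q for all j) turns Σ_{j≠i} q_j into 3q, so 40 = 10q and q = 4.

4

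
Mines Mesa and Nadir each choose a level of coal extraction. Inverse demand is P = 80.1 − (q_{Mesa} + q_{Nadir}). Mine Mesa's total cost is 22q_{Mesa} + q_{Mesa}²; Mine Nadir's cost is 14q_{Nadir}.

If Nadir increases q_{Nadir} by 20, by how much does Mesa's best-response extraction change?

-5

Mine Mesa's profit: π = q_{Mesa}(80.1 − (q_{Mesa} + q_{Nadir})) − 22q_{Mesa} − q_{Mesa}².
∂π/∂q_{Mesa} = 58.1 − 4q_{Mesa} − q_{Nadir} = 0, so q_{Mesa} = 14.525 − 0.25q_{Nadir}.
The reaction-function slope is −0.25, so a 20-unit rise in q_{Nadir} moves q_{Mesa} by −0.25 × 20 = −5. Mesa's best response falls — the actions are strategic substitutes.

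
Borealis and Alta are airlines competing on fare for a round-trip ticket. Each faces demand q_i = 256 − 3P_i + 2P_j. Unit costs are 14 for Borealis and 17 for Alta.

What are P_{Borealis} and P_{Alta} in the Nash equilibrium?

75.0625, 76.1875

Borealis's profit: π = (P_{Borealis} − 14)(256 − 3P_{Borealis} + 2P_{Alta}).
∂π/∂P_{Borealis} = 298 − 6P_{Borealis} + 2P_{Alta} = 0 ⇒ P_{Borealis} = 149/3 + (1/3)P_{Alta}.
Similarly P_{Alta} = 307/6 + (1/3)P_{Borealis}.
Plugging P_{Alta} into Borealis's best response: P_{Borealis} = 149/3 + (1/3)(307/6 + (1/3)P_{Borealis}) ⇒ (8/9)P_{Borealis} = 1201/18, so P_{Borealis} = 75.0625.
Then P_{Alta} = 307/6 + (1/3)·75.0625 = 76.1875.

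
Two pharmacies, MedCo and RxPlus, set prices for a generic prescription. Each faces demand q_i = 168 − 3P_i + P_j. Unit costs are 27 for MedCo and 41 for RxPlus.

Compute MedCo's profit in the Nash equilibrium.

MedCo's profit: π = (P_{MedCo} − 27)(168 − 3P_{MedCo} + P_{RxPlus}).
∂π/∂P_{MedCo} = 249 − 6P_{MedCo} + P_{RxPlus} = 0 ⇒ P_{MedCo} = 41.5 + (1/6)P_{RxPlus}.
Similarly P_{RxPlus} = 48.5 + (1/6)P_{MedCo}.
Solving the two reaction functions simultaneously: (1 − (1/6)(1/6))P_{MedCo} = 41.5 + (1/6)·48.5, so (35/36)P_{MedCo} = 595/12 and P_{MedCo} = 51.
Then P_{RxPlus} = 48.5 + (1/6)·51 = 57.
q_{MedCo} = 168 − 3·51 + 57 = 72.
Profit = (51 − 27)·72 = 1728.

1728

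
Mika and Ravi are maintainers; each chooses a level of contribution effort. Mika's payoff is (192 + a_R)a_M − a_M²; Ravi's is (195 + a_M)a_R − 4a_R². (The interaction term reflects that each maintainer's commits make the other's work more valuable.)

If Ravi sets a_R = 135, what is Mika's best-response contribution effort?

Expanding Mika's payoff: 192a_M + a_Ra_M − a_M².
∂π/∂a_M = 192 + a_R − 2a_M = 0, so a_M = 96 + 0.5a_R.
At a_R = 135: a_M = 96 + 0.5·135 = 163.5.

163.5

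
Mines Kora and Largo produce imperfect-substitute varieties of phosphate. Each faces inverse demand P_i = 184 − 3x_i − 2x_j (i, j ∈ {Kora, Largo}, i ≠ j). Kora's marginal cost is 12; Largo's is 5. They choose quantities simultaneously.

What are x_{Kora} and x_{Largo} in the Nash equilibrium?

21.0625, 22.8125

Mine Kora's profit: π = x_{Kora}(184 − 3x_{Kora} − 2x_{Largo}) − 12x_{Kora}.
∂π/∂x_{Kora} = 172 − 6x_{Kora} − 2x_{Largo} = 0 ⇒ x_{Kora} = 86/3 − (1/3)x_{Largo}.
Similarly x_{Largo} = 179/6 − (1/3)x_{Kora}.
Solving the two reaction functions simultaneously: (1 − (−1/3)(−1/3))x_{Kora} = 86/3 − (1/3)·(179/6), so (8/9)x_{Kora} = 337/18 and x_{Kora} = 21.0625.
Then x_{Largo} = 179/6 − (1/3)·21.0625 = 22.8125.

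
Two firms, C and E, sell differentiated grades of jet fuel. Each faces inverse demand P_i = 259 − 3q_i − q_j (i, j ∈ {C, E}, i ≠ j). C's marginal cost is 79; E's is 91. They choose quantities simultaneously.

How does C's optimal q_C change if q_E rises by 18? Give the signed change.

Firm C's profit: π = q_C(259 − 3q_C − q_E) − 79q_C.
∂π/∂q_C = 180 − 6q_C − q_E = 0 ⇒ q_C = 30 − (1/6)q_E.
The reaction-function slope is −1/6, so an 18-unit rise in q_E moves q_C by −1/6 × 18 = −3. C's best response falls — the actions are strategic substitutes.

-3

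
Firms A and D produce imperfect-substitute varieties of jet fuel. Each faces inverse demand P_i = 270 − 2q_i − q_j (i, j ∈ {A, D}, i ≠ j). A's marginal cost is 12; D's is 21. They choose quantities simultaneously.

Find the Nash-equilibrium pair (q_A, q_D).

Firm A's profit: π = q_A(270 − 2q_A − q_D) − 12q_A.
∂π/∂q_A = 258 − 4q_A − q_D = 0 ⇒ q_A = 64.5 − 0.25q_D.
Similarly q_D = 62.25 − 0.25q_A.
Solving the two reaction functions simultaneously: (1 − (−0.25)(−0.25))q_A = 64.5 − 0.25·62.25, so 0.9375q_A = 48.9375 and q_A = 52.2.
Then q_D = 62.25 − 0.25·52.2 = 49.2.

52.2, 49.2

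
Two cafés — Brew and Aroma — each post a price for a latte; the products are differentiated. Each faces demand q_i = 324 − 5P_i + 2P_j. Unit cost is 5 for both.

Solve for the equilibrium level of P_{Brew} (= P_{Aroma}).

43.625

Brew's profit: π = (P_{Brew} − 5)(324 − 5P_{Brew} + 2P_{Aroma}).
∂π/∂P_{Brew} = 349 − 10P_{Brew} + 2P_{Aroma} = 0 ⇒ P_{Brew} = 34.9 + 0.2P_{Aroma}.
Setting P_{Brew} = P_{Aroma} in the reaction function: P_{Brew} = 34.9 + 0.2P_{Brew}, so P_{Brew} = 34.9 / 0.8 = 43.625.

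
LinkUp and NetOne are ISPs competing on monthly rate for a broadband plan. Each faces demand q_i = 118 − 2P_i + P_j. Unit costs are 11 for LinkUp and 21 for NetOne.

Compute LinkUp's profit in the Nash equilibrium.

2738

LinkUp's profit: π = (P_{LinkUp} − 11)(118 − 2P_{LinkUp} + P_{NetOne}).
∂π/∂P_{LinkUp} = 140 − 4P_{LinkUp} + P_{NetOne} = 0 ⇒ P_{LinkUp} = 35 + 0.25P_{NetOne}.
Similarly P_{NetOne} = 40 + 0.25P_{LinkUp}.
Solving the two reaction functions simultaneously: (1 − (0.25)(0.25))P_{LinkUp} = 35 + 0.25·40, so 0.9375P_{LinkUp} = 45 and P_{LinkUp} = 48.
Then P_{NetOne} = 40 + 0.25·48 = 52.
q_{LinkUp} = 118 − 2·48 + 52 = 74.
Profit = (48 − 11)·74 = 2738.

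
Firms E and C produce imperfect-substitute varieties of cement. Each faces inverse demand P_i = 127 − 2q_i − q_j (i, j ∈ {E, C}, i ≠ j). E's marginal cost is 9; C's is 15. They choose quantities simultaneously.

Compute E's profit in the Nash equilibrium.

1152

Firm E's profit: π = q_E(127 − 2q_E − q_C) − 9q_E.
∂π/∂q_E = 118 − 4q_E − q_C = 0 ⇒ q_E = 29.5 − 0.25q_C.
Similarly q_C = 28 − 0.25q_E.
Plugging q_C into E's best response: q_E = 29.5 − 0.25(28 − 0.25q_E) ⇒ 0.9375q_E = 22.5, so q_E = 24.
Then q_C = 28 − 0.25·24 = 22.
P_E = 127 − 2·24 − 22 = 57.
Profit = (57 − 9)·24 = 1152.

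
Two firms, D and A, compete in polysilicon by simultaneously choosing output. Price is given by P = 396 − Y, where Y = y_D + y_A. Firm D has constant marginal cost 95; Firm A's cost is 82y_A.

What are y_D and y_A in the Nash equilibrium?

96, 109

Firm D's profit: π = y_D(396 − (y_D + y_A)) − 95y_D.
∂π/∂y_D = 301 − 2y_D − y_A = 0, so y_D = 150.5 − 0.5y_A.
By the same steps for A: y_A = 157 − 0.5y_D.
Substituting the second reaction function into the first: y_D = 150.5 − 0.5(157 − 0.5y_D), which gives 0.75y_D = 72 ⇒ y_D = 96.
Then y_A = 157 − 0.5·96 = 109.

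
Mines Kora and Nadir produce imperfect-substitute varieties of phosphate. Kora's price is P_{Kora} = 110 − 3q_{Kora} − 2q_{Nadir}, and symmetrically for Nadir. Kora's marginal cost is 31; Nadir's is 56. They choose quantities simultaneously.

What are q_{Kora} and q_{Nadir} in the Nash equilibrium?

11.4375, 5.1875

Mine Kora's profit: π = q_{Kora}(110 − 3q_{Kora} − 2q_{Nadir}) − 31q_{Kora}.
∂π/∂q_{Kora} = 79 − 6q_{Kora} − 2q_{Nadir} = 0 ⇒ q_{Kora} = 79/6 − (1/3)q_{Nadir}.
Similarly q_{Nadir} = 9 − (1/3)q_{Kora}.
Plugging q_{Nadir} into Kora's best response: q_{Kora} = 79/6 − (1/3)(9 − (1/3)q_{Kora}) ⇒ (8/9)q_{Kora} = 61/6, so q_{Kora} = 11.4375.
Then q_{Nadir} = 9 − (1/3)·11.4375 = 5.1875.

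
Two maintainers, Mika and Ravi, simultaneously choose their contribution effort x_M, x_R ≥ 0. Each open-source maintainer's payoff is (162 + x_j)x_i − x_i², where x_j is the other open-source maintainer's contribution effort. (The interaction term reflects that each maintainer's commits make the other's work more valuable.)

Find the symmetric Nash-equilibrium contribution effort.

Mika's payoff is (162 + x_R)x_M − x_M².
∂π/∂x_M = 162 + x_R − 2x_M = 0, so x_M = 81 + 0.5x_R.
Setting x_M = x_R in the reaction function: x_M = 81 + 0.5x_M, so x_M = 81 / 0.5 = 162.

162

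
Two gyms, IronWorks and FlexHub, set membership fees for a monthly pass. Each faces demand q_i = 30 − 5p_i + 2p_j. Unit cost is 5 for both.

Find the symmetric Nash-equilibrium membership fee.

IronWorks's profit: π = (p_{IronWorks} − 5)(30 − 5p_{IronWorks} + 2p_{FlexHub}).
∂π/∂p_{IronWorks} = 55 − 10p_{IronWorks} + 2p_{FlexHub} = 0 ⇒ p_{IronWorks} = 5.5 + 0.2p_{FlexHub}.
Setting p_{IronWorks} = p_{FlexHub} in the reaction function: p_{IronWorks} = 5.5 + 0.2p_{IronWorks}, so p_{IronWorks} = 5.5 / 0.8 = 6.875.

6.875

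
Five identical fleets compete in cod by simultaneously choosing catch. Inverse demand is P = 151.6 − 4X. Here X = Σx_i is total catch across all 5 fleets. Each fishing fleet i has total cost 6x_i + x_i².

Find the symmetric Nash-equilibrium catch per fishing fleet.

A representative fishing fleet's profit is π_i = x_i(151.6 − 4X) − 6x_i − x_i², with X = x_i + Σ_{j≠i} x_j.
First-order condition: 145.6 − 10x_i − 4Σ_{j≠i} x_j = 0.
With identical fishing fleets, set every x_j = x: then 145.6 − 10x − 16x = 0, i.e. x = 145.6/26 = 5.6.

5.6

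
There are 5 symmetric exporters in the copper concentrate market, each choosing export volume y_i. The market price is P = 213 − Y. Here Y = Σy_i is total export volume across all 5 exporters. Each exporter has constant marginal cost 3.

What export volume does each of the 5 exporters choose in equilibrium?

35

A representative exporter's profit is π_i = y_i(213 − Y) − 3y_i, with Y = y_i + Σ_{j≠i} y_j.
First-order condition: 210 − 2y_i − Σ_{j≠i} y_j = 0.
In a symmetric equilibrium every exporter chooses the same y, so Σ_{j≠i} y_j = 4y. The condition becomes 210 − 6y = 0, giving y = 210/6 = 35.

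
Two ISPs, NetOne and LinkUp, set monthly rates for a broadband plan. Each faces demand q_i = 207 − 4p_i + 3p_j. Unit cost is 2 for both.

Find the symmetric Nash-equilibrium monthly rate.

43

NetOne's profit: π = (p_{NetOne} − 2)(207 − 4p_{NetOne} + 3p_{LinkUp}).
∂π/∂p_{NetOne} = 215 − 8p_{NetOne} + 3p_{LinkUp} = 0 ⇒ p_{NetOne} = 26.875 + 0.375p_{LinkUp}.
The game is symmetric, so in equilibrium p_{LinkUp} = p_{NetOne}: the reaction function gives 0.625p_{NetOne} = 26.875, hence p_{NetOne} = 43.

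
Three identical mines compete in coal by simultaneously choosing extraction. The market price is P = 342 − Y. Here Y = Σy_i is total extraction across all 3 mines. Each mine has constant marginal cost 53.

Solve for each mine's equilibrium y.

A representative mine's profit is π_i = y_i(342 − Y) − 53y_i, with Y = y_i + Σ_{j≠i} y_j.
First-order condition: 289 − 2y_i − Σ_{j≠i} y_j = 0.
In a symmetric equilibrium every mine chooses the same y, so Σ_{j≠i} y_j = 2y. The condition becomes 289 − 4y = 0, giving y = 289/4 = 72.25.

72.25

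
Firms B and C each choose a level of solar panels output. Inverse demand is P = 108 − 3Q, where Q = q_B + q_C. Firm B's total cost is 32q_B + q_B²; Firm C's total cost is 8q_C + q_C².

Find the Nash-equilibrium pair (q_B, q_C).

Firm B's profit: π = q_B(108 − 3(q_B + q_C)) − 32q_B − q_B².
∂π/∂q_B = 76 − 8q_B − 3q_C = 0, so q_B = 9.5 − 0.375q_C.
By the same steps for C: q_C = 12.5 − 0.375q_B.
Plugging q_C into B's best response: q_B = 9.5 − 0.375(12.5 − 0.375q_B) ⇒ (55/64)q_B = 4.8125, so q_B = 5.6.
Then q_C = 12.5 − 0.375·5.6 = 10.4.

5.6, 10.4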